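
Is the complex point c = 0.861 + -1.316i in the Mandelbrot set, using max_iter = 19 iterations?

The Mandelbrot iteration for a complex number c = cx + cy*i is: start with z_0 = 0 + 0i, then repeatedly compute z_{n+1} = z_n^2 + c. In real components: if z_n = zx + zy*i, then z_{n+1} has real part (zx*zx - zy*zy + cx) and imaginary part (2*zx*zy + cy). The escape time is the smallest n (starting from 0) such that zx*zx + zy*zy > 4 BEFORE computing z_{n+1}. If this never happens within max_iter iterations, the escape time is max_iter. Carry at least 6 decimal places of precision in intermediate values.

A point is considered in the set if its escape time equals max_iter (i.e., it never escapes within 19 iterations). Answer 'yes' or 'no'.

z_0 = 0 + 0i, c = 0.8610 + -1.3160i
Iter 1: z = 0.8610 + -1.3160i, |z|^2 = 2.4732
Iter 2: z = -0.1295 + -3.5822i, |z|^2 = 12.8486
Escaped at iteration 2

Answer: no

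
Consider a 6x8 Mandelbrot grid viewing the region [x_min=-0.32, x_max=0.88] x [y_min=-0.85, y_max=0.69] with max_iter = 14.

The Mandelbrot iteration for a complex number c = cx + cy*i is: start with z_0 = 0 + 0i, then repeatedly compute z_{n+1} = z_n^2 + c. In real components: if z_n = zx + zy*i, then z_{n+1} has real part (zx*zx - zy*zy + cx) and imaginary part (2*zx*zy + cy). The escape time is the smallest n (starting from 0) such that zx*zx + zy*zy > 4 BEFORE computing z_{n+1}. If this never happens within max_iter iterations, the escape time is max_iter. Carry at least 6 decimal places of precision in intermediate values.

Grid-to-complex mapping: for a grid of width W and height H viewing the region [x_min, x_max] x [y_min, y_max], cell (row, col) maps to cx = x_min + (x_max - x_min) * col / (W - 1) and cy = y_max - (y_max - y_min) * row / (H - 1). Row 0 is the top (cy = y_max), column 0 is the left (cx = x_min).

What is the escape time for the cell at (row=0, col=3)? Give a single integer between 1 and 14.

z_0 = 0 + 0i, c = 0.4000 + 0.6900i
Iter 1: z = 0.4000 + 0.6900i, |z|^2 = 0.6361
Iter 2: z = 0.0839 + 1.2420i, |z|^2 = 1.5496
Iter 3: z = -1.1355 + 0.8984i, |z|^2 = 2.0966
Iter 4: z = 0.8823 + -1.3503i, |z|^2 = 2.6018
Iter 5: z = -0.6450 + -1.6927i, |z|^2 = 3.2813
Iter 6: z = -2.0494 + 2.8735i, |z|^2 = 12.4570
Escaped at iteration 6

Answer: 6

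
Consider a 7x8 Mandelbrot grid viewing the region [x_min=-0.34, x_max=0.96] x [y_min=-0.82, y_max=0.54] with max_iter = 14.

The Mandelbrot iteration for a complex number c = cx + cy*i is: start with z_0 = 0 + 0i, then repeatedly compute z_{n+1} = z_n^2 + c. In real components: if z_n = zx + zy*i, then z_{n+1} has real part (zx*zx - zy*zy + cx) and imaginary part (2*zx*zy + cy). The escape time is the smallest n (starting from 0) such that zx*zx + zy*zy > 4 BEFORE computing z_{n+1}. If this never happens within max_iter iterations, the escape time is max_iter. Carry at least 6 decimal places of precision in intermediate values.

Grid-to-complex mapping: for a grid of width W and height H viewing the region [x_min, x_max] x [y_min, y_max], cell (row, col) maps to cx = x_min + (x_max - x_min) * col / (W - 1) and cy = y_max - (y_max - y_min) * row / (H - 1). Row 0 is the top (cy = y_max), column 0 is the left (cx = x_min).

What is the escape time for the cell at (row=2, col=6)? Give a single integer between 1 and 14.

z_0 = 0 + 0i, c = 0.9600 + 0.1514i
Iter 1: z = 0.9600 + 0.1514i, |z|^2 = 0.9445
Iter 2: z = 1.8587 + 0.4422i, |z|^2 = 3.6502
Iter 3: z = 4.2191 + 1.7951i, |z|^2 = 21.0236
Escaped at iteration 3

Answer: 3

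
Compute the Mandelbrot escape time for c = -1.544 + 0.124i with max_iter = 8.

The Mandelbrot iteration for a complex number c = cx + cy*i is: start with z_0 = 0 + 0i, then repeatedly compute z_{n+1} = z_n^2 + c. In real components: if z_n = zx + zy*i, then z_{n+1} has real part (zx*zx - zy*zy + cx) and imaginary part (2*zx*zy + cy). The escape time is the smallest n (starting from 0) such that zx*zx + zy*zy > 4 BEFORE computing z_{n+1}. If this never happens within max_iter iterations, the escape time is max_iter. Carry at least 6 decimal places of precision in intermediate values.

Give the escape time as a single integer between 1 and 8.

Answer: 6

Derivation:
z_0 = 0 + 0i, c = -1.5440 + 0.1240i
Iter 1: z = -1.5440 + 0.1240i, |z|^2 = 2.3993
Iter 2: z = 0.8246 + -0.2589i, |z|^2 = 0.7469
Iter 3: z = -0.9311 + -0.3030i, |z|^2 = 0.9588
Iter 4: z = -0.7688 + 0.6882i, |z|^2 = 1.0647
Iter 5: z = -1.4266 + -0.9342i, |z|^2 = 2.9080
Iter 6: z = -0.3814 + 2.7895i, |z|^2 = 7.9267
Escaped at iteration 6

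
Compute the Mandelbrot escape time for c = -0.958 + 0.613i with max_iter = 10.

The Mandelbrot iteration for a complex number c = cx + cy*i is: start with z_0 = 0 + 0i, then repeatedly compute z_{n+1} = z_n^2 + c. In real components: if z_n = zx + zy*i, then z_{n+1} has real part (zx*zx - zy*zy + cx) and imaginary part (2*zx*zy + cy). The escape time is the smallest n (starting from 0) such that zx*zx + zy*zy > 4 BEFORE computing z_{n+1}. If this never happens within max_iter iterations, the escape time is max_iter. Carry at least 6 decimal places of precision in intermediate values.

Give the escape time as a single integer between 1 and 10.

Answer: 5

Derivation:
z_0 = 0 + 0i, c = -0.9580 + 0.6130i
Iter 1: z = -0.9580 + 0.6130i, |z|^2 = 1.2935
Iter 2: z = -0.4160 + -0.5615i, |z|^2 = 0.4884
Iter 3: z = -1.1002 + 1.0802i, |z|^2 = 2.3773
Iter 4: z = -0.9143 + -1.7639i, |z|^2 = 3.9472
Iter 5: z = -3.2334 + 3.8384i, |z|^2 = 25.1883
Escaped at iteration 5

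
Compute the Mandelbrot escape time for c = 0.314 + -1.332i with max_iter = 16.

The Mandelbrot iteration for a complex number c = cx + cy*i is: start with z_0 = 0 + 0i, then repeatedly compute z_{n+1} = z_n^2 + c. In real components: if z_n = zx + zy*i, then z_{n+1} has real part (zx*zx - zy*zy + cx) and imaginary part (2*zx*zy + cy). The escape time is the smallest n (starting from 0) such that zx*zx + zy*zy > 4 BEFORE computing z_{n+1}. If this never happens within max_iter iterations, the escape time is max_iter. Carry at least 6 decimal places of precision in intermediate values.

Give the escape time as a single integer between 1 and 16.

Answer: 2

Derivation:
z_0 = 0 + 0i, c = 0.3140 + -1.3320i
Iter 1: z = 0.3140 + -1.3320i, |z|^2 = 1.8728
Iter 2: z = -1.3616 + -2.1685i, |z|^2 = 6.5564
Escaped at iteration 2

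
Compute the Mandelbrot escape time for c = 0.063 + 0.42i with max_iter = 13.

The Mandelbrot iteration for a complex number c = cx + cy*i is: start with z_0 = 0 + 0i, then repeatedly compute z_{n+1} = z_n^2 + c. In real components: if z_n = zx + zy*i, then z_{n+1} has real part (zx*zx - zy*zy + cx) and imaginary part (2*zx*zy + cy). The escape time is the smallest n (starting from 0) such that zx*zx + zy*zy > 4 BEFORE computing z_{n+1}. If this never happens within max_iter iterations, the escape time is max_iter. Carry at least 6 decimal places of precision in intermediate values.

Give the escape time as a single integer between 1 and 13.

z_0 = 0 + 0i, c = 0.0630 + 0.4200i
Iter 1: z = 0.0630 + 0.4200i, |z|^2 = 0.1804
Iter 2: z = -0.1094 + 0.4729i, |z|^2 = 0.2356
Iter 3: z = -0.1487 + 0.3165i, |z|^2 = 0.1223
Iter 4: z = -0.0151 + 0.3259i, |z|^2 = 0.1064
Iter 5: z = -0.0430 + 0.4102i, |z|^2 = 0.1701
Iter 6: z = -0.1034 + 0.3847i, |z|^2 = 0.1587
Iter 7: z = -0.0743 + 0.3404i, |z|^2 = 0.1214
Iter 8: z = -0.0474 + 0.3694i, |z|^2 = 0.1387
Iter 9: z = -0.0712 + 0.3850i, |z|^2 = 0.1533
Iter 10: z = -0.0802 + 0.3652i, |z|^2 = 0.1398
Iter 11: z = -0.0639 + 0.3615i, |z|^2 = 0.1347
Iter 12: z = -0.0636 + 0.3738i, |z|^2 = 0.1438

Answer: 13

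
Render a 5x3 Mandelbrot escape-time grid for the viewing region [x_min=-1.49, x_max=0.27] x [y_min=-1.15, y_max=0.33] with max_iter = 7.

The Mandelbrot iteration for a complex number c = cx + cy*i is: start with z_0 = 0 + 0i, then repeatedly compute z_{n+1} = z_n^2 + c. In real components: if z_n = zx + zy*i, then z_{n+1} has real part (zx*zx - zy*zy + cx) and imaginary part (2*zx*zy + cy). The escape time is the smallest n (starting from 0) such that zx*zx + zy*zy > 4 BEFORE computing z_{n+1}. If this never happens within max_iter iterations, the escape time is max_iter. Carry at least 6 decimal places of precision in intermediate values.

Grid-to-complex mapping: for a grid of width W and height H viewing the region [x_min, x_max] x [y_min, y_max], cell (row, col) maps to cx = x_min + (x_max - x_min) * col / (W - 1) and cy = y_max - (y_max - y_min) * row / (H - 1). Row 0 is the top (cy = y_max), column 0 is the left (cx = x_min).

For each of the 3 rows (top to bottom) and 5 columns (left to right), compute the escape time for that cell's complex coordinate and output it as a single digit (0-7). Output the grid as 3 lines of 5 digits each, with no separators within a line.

Answer: 57777
46777
23352

Derivation:
(row=0, col=0): c = -1.4900 + 0.3300i → escape time 5
(row=0, col=1): c = -1.0500 + 0.3300i → escape time 7
(row=0, col=2): c = -0.6100 + 0.3300i → escape time 7
(row=0, col=3): c = -0.1700 + 0.3300i → escape time 7
(row=0, col=4): c = 0.2700 + 0.3300i → escape time 7
(row=1, col=0): c = -1.4900 + -0.4100i → escape time 4
(row=1, col=1): c = -1.0500 + -0.4100i → escape time 6
(row=1, col=2): c = -0.6100 + -0.4100i → escape time 7
(row=1, col=3): c = -0.1700 + -0.4100i → escape time 7
(row=1, col=4): c = 0.2700 + -0.4100i → escape time 7
(row=2, col=0): c = -1.4900 + -1.1500i → escape time 2
(row=2, col=1): c = -1.0500 + -1.1500i → escape time 3
(row=2, col=2): c = -0.6100 + -1.1500i → escape time 3
(row=2, col=3): c = -0.1700 + -1.1500i → escape time 5
(row=2, col=4): c = 0.2700 + -1.1500i → escape time 2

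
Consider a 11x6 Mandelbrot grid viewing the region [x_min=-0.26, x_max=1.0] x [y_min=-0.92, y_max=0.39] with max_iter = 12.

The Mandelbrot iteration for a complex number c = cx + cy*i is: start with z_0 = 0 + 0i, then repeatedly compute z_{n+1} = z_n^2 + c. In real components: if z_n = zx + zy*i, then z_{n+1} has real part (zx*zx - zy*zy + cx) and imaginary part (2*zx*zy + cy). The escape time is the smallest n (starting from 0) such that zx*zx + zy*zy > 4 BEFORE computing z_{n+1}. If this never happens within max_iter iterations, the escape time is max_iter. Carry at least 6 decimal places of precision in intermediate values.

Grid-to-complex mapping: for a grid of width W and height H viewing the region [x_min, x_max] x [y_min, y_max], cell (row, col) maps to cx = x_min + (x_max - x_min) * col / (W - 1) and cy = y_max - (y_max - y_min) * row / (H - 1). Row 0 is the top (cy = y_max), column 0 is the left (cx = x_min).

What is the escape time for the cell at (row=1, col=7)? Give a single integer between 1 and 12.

Answer: 4

Derivation:
z_0 = 0 + 0i, c = 0.6220 + 0.1280i
Iter 1: z = 0.6220 + 0.1280i, |z|^2 = 0.4033
Iter 2: z = 0.9925 + 0.2872i, |z|^2 = 1.0676
Iter 3: z = 1.5246 + 0.6982i, |z|^2 = 2.8117
Iter 4: z = 2.4588 + 2.2568i, |z|^2 = 11.1388
Escaped at iteration 4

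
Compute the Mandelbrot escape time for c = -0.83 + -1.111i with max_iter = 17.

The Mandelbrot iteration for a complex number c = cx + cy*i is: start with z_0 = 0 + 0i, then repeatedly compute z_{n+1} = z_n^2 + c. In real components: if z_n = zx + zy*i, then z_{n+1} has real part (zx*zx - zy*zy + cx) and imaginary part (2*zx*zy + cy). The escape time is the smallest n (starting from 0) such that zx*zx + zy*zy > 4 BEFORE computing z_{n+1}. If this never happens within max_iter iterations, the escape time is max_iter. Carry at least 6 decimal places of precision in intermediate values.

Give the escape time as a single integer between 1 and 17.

z_0 = 0 + 0i, c = -0.8300 + -1.1110i
Iter 1: z = -0.8300 + -1.1110i, |z|^2 = 1.9232
Iter 2: z = -1.3754 + 0.7333i, |z|^2 = 2.4295
Iter 3: z = 0.5241 + -3.1281i, |z|^2 = 10.0596
Escaped at iteration 3

Answer: 3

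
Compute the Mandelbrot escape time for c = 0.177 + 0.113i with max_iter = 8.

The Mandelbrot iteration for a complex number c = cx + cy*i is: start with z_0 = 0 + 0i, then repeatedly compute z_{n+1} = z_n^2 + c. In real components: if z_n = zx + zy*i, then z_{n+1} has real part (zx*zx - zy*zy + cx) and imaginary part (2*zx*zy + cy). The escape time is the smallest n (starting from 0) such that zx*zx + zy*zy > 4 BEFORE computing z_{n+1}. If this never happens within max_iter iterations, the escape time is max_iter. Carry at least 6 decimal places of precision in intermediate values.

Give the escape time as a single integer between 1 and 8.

Answer: 8

Derivation:
z_0 = 0 + 0i, c = 0.1770 + 0.1130i
Iter 1: z = 0.1770 + 0.1130i, |z|^2 = 0.0441
Iter 2: z = 0.1956 + 0.1530i, |z|^2 = 0.0617
Iter 3: z = 0.1918 + 0.1728i, |z|^2 = 0.0667
Iter 4: z = 0.1839 + 0.1793i, |z|^2 = 0.0660
Iter 5: z = 0.1787 + 0.1790i, |z|^2 = 0.0640
Iter 6: z = 0.1769 + 0.1770i, |z|^2 = 0.0626
Iter 7: z = 0.1770 + 0.1756i, |z|^2 = 0.0622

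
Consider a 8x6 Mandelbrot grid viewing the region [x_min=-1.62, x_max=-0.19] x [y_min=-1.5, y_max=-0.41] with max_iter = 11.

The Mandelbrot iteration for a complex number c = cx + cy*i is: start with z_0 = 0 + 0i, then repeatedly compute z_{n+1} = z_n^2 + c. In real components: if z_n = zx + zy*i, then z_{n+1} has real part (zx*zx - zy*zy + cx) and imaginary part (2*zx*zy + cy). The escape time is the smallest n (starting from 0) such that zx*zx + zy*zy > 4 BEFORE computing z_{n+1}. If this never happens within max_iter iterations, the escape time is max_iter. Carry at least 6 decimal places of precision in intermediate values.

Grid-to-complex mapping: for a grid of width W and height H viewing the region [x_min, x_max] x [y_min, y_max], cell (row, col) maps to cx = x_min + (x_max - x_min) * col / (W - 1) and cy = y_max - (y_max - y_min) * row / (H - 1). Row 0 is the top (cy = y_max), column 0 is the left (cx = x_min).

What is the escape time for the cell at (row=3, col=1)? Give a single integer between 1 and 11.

z_0 = 0 + 0i, c = -1.4157 + -1.0640i
Iter 1: z = -1.4157 + -1.0640i, |z|^2 = 3.1363
Iter 2: z = -0.5436 + 1.9486i, |z|^2 = 4.0927
Escaped at iteration 2

Answer: 2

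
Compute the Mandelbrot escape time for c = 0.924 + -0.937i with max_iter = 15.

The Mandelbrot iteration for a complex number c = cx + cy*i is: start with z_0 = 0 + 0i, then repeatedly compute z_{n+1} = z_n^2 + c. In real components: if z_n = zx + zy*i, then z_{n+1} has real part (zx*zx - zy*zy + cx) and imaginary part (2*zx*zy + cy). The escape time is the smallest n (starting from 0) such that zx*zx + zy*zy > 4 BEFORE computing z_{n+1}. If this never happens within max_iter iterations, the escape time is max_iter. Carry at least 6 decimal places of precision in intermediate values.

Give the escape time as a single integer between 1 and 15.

Answer: 2

Derivation:
z_0 = 0 + 0i, c = 0.9240 + -0.9370i
Iter 1: z = 0.9240 + -0.9370i, |z|^2 = 1.7317
Iter 2: z = 0.8998 + -2.6686i, |z|^2 = 7.9310
Escaped at iteration 2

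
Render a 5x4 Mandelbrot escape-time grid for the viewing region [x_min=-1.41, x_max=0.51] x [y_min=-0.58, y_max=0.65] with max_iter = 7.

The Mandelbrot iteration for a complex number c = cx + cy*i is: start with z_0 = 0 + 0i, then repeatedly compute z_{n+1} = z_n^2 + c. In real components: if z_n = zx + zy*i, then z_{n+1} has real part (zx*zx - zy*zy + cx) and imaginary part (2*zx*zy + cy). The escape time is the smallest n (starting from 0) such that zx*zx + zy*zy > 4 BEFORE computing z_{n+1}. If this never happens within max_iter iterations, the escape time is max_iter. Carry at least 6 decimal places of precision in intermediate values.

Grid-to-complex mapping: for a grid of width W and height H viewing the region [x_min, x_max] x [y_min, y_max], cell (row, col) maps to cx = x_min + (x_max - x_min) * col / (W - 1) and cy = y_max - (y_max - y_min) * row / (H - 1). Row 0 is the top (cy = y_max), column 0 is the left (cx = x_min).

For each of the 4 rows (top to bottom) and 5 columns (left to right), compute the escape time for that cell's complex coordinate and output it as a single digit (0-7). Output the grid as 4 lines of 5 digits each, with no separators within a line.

Answer: 34774
57775
77775
35774

Derivation:
(row=0, col=0): c = -1.4100 + 0.6500i → escape time 3
(row=0, col=1): c = -0.9300 + 0.6500i → escape time 4
(row=0, col=2): c = -0.4500 + 0.6500i → escape time 7
(row=0, col=3): c = 0.0300 + 0.6500i → escape time 7
(row=0, col=4): c = 0.5100 + 0.6500i → escape time 4
(row=1, col=0): c = -1.4100 + 0.2400i → escape time 5
(row=1, col=1): c = -0.9300 + 0.2400i → escape time 7
(row=1, col=2): c = -0.4500 + 0.2400i → escape time 7
(row=1, col=3): c = 0.0300 + 0.2400i → escape time 7
(row=1, col=4): c = 0.5100 + 0.2400i → escape time 5
(row=2, col=0): c = -1.4100 + -0.1700i → escape time 7
(row=2, col=1): c = -0.9300 + -0.1700i → escape time 7
(row=2, col=2): c = -0.4500 + -0.1700i → escape time 7
(row=2, col=3): c = 0.0300 + -0.1700i → escape time 7
(row=2, col=4): c = 0.5100 + -0.1700i → escape time 5
(row=3, col=0): c = -1.4100 + -0.5800i → escape time 3
(row=3, col=1): c = -0.9300 + -0.5800i → escape time 5
(row=3, col=2): c = -0.4500 + -0.5800i → escape time 7
(row=3, col=3): c = 0.0300 + -0.5800i → escape time 7
(row=3, col=4): c = 0.5100 + -0.5800i → escape time 4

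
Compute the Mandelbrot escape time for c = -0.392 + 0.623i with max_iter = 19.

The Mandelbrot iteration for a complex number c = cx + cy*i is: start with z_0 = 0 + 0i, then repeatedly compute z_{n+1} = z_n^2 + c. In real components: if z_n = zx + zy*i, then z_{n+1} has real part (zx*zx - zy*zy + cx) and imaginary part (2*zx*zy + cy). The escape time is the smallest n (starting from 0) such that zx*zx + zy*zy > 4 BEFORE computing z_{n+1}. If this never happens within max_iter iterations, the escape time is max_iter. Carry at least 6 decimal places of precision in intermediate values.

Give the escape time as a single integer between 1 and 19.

z_0 = 0 + 0i, c = -0.3920 + 0.6230i
Iter 1: z = -0.3920 + 0.6230i, |z|^2 = 0.5418
Iter 2: z = -0.6265 + 0.1346i, |z|^2 = 0.4106
Iter 3: z = -0.0177 + 0.4544i, |z|^2 = 0.2068
Iter 4: z = -0.5982 + 0.6070i, |z|^2 = 0.7262
Iter 5: z = -0.4026 + -0.1031i, |z|^2 = 0.1727
Iter 6: z = -0.2405 + 0.7060i, |z|^2 = 0.5563
Iter 7: z = -0.8326 + 0.2833i, |z|^2 = 0.7735
Iter 8: z = 0.2210 + 0.1512i, |z|^2 = 0.0717
Iter 9: z = -0.3660 + 0.6898i, |z|^2 = 0.6098
Iter 10: z = -0.7339 + 0.1180i, |z|^2 = 0.5525
Iter 11: z = 0.1326 + 0.4498i, |z|^2 = 0.2199
Iter 12: z = -0.5767 + 0.7423i, |z|^2 = 0.8836
Iter 13: z = -0.6105 + -0.2332i, |z|^2 = 0.4270
Iter 14: z = -0.0737 + 0.9077i, |z|^2 = 0.8294
Iter 15: z = -1.2105 + 0.4892i, |z|^2 = 1.7046
Iter 16: z = 0.8341 + -0.5613i, |z|^2 = 1.0107
Iter 17: z = -0.0113 + -0.3133i, |z|^2 = 0.0983
Iter 18: z = -0.4900 + 0.6301i, |z|^2 = 0.6371

Answer: 19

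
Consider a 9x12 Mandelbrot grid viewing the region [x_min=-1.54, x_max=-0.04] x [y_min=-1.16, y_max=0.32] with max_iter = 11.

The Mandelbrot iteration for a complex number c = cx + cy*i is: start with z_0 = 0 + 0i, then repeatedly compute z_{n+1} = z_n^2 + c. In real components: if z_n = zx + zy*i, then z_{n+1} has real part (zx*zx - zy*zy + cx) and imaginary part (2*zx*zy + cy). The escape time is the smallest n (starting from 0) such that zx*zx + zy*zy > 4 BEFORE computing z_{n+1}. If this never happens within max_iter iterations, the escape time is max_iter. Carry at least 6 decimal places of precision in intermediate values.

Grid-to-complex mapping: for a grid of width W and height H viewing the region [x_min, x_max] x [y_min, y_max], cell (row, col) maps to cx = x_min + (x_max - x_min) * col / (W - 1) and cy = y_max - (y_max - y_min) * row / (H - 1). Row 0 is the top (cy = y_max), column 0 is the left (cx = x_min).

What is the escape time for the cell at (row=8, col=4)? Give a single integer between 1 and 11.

z_0 = 0 + 0i, c = -0.7900 + -0.7564i
Iter 1: z = -0.7900 + -0.7564i, |z|^2 = 1.1962
Iter 2: z = -0.7380 + 0.4387i, |z|^2 = 0.7371
Iter 3: z = -0.4378 + -1.4039i, |z|^2 = 2.1625
Iter 4: z = -2.5691 + 0.4729i, |z|^2 = 6.8241
Escaped at iteration 4

Answer: 4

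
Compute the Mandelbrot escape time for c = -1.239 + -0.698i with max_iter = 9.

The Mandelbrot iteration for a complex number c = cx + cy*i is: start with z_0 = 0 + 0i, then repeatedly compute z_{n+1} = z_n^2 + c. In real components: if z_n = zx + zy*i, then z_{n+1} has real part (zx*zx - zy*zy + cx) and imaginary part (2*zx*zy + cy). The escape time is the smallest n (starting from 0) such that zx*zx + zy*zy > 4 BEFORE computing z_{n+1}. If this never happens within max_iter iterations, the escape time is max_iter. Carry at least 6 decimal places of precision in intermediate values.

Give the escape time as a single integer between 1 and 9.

Answer: 3

Derivation:
z_0 = 0 + 0i, c = -1.2390 + -0.6980i
Iter 1: z = -1.2390 + -0.6980i, |z|^2 = 2.0223
Iter 2: z = -0.1911 + 1.0316i, |z|^2 = 1.1008
Iter 3: z = -2.2668 + -1.0923i, |z|^2 = 6.3313
Escaped at iteration 3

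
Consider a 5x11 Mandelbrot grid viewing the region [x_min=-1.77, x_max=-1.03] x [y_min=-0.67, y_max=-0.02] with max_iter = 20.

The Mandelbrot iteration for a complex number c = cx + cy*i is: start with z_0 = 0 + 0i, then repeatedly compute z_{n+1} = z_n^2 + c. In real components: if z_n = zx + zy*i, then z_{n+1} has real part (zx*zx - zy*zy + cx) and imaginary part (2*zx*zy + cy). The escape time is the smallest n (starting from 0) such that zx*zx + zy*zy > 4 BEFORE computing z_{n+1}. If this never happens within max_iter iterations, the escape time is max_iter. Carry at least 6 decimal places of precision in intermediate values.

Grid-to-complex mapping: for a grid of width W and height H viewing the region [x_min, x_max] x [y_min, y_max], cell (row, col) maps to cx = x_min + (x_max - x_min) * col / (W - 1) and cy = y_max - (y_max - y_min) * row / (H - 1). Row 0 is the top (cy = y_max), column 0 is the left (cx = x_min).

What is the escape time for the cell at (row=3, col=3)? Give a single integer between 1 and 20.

Answer: 13

Derivation:
z_0 = 0 + 0i, c = -1.2150 + -0.2150i
Iter 1: z = -1.2150 + -0.2150i, |z|^2 = 1.5225
Iter 2: z = 0.2150 + 0.3075i, |z|^2 = 0.1408
Iter 3: z = -1.2633 + -0.0828i, |z|^2 = 1.6028
Iter 4: z = 0.3741 + -0.0058i, |z|^2 = 0.1400
Iter 5: z = -1.0751 + -0.2193i, |z|^2 = 1.2040
Iter 6: z = -0.1073 + 0.2566i, |z|^2 = 0.0774
Iter 7: z = -1.2694 + -0.2701i, |z|^2 = 1.6842
Iter 8: z = 0.3233 + 0.4706i, |z|^2 = 0.3260
Iter 9: z = -1.3319 + 0.0893i, |z|^2 = 1.7820
Iter 10: z = 0.5510 + -0.4529i, |z|^2 = 0.5088
Iter 11: z = -1.1165 + -0.7141i, |z|^2 = 1.7566
Iter 12: z = -0.4784 + 1.3797i, |z|^2 = 2.1324
Iter 13: z = -2.8898 + -1.5350i, |z|^2 = 10.7070
Escaped at iteration 13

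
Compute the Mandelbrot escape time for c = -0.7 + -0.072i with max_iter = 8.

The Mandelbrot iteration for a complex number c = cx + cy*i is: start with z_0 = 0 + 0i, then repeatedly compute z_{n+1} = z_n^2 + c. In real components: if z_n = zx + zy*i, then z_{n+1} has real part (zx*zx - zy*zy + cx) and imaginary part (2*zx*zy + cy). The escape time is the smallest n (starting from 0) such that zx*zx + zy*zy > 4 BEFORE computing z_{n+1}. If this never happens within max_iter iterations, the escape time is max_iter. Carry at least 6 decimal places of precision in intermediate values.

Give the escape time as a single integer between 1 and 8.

z_0 = 0 + 0i, c = -0.7000 + -0.0720i
Iter 1: z = -0.7000 + -0.0720i, |z|^2 = 0.4952
Iter 2: z = -0.2152 + 0.0288i, |z|^2 = 0.0471
Iter 3: z = -0.6545 + -0.0844i, |z|^2 = 0.4355
Iter 4: z = -0.2787 + 0.0385i, |z|^2 = 0.0792
Iter 5: z = -0.6238 + -0.0934i, |z|^2 = 0.3979
Iter 6: z = -0.3196 + 0.0446i, |z|^2 = 0.1041
Iter 7: z = -0.5998 + -0.1005i, |z|^2 = 0.3699

Answer: 8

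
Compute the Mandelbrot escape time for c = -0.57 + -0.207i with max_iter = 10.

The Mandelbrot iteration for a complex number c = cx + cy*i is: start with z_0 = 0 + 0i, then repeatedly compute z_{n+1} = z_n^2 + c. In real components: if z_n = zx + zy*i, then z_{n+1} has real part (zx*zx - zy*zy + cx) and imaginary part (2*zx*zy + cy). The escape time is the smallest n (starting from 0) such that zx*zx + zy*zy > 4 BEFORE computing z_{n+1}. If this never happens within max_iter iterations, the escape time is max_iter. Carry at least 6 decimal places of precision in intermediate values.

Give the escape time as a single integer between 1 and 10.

z_0 = 0 + 0i, c = -0.5700 + -0.2070i
Iter 1: z = -0.5700 + -0.2070i, |z|^2 = 0.3677
Iter 2: z = -0.2879 + 0.0290i, |z|^2 = 0.0838
Iter 3: z = -0.4879 + -0.2237i, |z|^2 = 0.2881
Iter 4: z = -0.3820 + 0.0113i, |z|^2 = 0.1460
Iter 5: z = -0.4242 + -0.2156i, |z|^2 = 0.2265
Iter 6: z = -0.4365 + -0.0241i, |z|^2 = 0.1911
Iter 7: z = -0.3800 + -0.1860i, |z|^2 = 0.1790
Iter 8: z = -0.4602 + -0.0656i, |z|^2 = 0.2161
Iter 9: z = -0.3625 + -0.1466i, |z|^2 = 0.1529

Answer: 10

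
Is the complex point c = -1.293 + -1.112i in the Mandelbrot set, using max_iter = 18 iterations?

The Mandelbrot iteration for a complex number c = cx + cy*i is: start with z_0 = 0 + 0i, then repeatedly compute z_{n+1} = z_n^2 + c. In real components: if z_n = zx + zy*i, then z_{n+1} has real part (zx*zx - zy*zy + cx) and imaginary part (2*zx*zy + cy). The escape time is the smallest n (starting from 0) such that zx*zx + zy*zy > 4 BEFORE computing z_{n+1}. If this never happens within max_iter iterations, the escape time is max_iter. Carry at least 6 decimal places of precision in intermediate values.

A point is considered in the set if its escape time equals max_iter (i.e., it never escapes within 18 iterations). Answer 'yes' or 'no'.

z_0 = 0 + 0i, c = -1.2930 + -1.1120i
Iter 1: z = -1.2930 + -1.1120i, |z|^2 = 2.9084
Iter 2: z = -0.8577 + 1.7636i, |z|^2 = 3.8460
Iter 3: z = -3.6678 + -4.1373i, |z|^2 = 30.5698
Escaped at iteration 3

Answer: no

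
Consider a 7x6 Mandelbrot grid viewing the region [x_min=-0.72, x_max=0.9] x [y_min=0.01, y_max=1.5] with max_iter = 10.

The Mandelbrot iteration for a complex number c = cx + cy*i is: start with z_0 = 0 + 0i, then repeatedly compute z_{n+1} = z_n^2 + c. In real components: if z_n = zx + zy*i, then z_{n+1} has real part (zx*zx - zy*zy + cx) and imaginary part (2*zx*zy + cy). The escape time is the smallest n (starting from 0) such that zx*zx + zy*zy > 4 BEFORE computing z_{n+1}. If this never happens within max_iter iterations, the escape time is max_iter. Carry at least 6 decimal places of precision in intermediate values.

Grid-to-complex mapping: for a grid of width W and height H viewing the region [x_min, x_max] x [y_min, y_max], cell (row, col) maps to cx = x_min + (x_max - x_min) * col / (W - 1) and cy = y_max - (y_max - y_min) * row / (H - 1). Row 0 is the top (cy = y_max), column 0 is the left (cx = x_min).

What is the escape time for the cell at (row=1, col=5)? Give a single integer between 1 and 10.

Answer: 2

Derivation:
z_0 = 0 + 0i, c = 0.6300 + 1.2020i
Iter 1: z = 0.6300 + 1.2020i, |z|^2 = 1.8417
Iter 2: z = -0.4179 + 2.7165i, |z|^2 = 7.5541
Escaped at iteration 2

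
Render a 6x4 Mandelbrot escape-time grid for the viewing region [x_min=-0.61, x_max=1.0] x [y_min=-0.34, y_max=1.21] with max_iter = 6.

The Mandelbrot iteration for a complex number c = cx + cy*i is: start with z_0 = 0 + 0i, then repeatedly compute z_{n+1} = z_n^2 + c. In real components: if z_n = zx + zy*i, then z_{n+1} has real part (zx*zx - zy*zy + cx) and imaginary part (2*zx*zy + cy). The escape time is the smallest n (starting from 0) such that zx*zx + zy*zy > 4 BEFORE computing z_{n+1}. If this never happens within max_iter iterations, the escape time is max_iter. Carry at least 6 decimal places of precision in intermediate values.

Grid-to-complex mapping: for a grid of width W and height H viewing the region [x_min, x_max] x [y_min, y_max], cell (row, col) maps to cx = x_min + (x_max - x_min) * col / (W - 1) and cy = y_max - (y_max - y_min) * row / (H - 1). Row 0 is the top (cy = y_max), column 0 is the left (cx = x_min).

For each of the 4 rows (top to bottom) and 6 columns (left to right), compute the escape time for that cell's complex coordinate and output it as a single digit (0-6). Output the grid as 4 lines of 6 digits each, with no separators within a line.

(row=0, col=0): c = -0.6100 + 1.2100i → escape time 3
(row=0, col=1): c = -0.2880 + 1.2100i → escape time 3
(row=0, col=2): c = 0.0340 + 1.2100i → escape time 3
(row=0, col=3): c = 0.3560 + 1.2100i → escape time 2
(row=0, col=4): c = 0.6780 + 1.2100i → escape time 2
(row=0, col=5): c = 1.0000 + 1.2100i → escape time 2
(row=1, col=0): c = -0.6100 + 0.6933i → escape time 6
(row=1, col=1): c = -0.2880 + 0.6933i → escape time 6
(row=1, col=2): c = 0.0340 + 0.6933i → escape time 6
(row=1, col=3): c = 0.3560 + 0.6933i → escape time 6
(row=1, col=4): c = 0.6780 + 0.6933i → escape time 3
(row=1, col=5): c = 1.0000 + 0.6933i → escape time 2
(row=2, col=0): c = -0.6100 + 0.1767i → escape time 6
(row=2, col=1): c = -0.2880 + 0.1767i → escape time 6
(row=2, col=2): c = 0.0340 + 0.1767i → escape time 6
(row=2, col=3): c = 0.3560 + 0.1767i → escape time 6
(row=2, col=4): c = 0.6780 + 0.1767i → escape time 3
(row=2, col=5): c = 1.0000 + 0.1767i → escape time 2
(row=3, col=0): c = -0.6100 + -0.3400i → escape time 6
(row=3, col=1): c = -0.2880 + -0.3400i → escape time 6
(row=3, col=2): c = 0.0340 + -0.3400i → escape time 6
(row=3, col=3): c = 0.3560 + -0.3400i → escape time 6
(row=3, col=4): c = 0.6780 + -0.3400i → escape time 3
(row=3, col=5): c = 1.0000 + -0.3400i → escape time 2

Answer: 333222
666632
666632
666632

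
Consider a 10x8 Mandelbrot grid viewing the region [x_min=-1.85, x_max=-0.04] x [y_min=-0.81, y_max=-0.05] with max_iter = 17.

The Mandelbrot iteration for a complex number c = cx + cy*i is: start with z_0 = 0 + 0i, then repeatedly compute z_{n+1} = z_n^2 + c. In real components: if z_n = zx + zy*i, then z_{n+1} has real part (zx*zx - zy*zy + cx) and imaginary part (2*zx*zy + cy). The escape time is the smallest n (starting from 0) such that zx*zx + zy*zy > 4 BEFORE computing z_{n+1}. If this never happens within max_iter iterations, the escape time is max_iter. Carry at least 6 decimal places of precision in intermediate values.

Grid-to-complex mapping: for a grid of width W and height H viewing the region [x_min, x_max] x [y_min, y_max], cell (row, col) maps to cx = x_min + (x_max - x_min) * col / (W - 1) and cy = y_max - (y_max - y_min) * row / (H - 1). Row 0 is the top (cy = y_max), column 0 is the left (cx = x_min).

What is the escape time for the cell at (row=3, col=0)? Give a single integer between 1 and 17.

z_0 = 0 + 0i, c = -1.8500 + -0.3757i
Iter 1: z = -1.8500 + -0.3757i, |z|^2 = 3.5637
Iter 2: z = 1.4313 + 1.0144i, |z|^2 = 3.0778
Iter 3: z = -0.8303 + 2.5283i, |z|^2 = 7.0816
Escaped at iteration 3

Answer: 3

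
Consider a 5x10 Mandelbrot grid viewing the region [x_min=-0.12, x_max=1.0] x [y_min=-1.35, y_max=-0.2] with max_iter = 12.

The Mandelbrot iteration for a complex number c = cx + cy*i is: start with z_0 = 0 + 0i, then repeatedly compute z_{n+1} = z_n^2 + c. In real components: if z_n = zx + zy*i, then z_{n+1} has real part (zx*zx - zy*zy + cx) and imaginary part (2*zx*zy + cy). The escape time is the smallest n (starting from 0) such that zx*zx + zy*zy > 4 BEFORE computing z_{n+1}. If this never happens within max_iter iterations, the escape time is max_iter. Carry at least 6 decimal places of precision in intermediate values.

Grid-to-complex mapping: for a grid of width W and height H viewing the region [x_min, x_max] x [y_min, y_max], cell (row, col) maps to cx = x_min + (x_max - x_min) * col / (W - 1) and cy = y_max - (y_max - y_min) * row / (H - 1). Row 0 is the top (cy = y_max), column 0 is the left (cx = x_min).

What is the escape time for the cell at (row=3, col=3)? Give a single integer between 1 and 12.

z_0 = 0 + 0i, c = 0.7200 + -0.5833i
Iter 1: z = 0.7200 + -0.5833i, |z|^2 = 0.8587
Iter 2: z = 0.8981 + -1.4233i, |z|^2 = 2.8325
Iter 3: z = -0.4993 + -3.1400i, |z|^2 = 10.1088
Escaped at iteration 3

Answer: 3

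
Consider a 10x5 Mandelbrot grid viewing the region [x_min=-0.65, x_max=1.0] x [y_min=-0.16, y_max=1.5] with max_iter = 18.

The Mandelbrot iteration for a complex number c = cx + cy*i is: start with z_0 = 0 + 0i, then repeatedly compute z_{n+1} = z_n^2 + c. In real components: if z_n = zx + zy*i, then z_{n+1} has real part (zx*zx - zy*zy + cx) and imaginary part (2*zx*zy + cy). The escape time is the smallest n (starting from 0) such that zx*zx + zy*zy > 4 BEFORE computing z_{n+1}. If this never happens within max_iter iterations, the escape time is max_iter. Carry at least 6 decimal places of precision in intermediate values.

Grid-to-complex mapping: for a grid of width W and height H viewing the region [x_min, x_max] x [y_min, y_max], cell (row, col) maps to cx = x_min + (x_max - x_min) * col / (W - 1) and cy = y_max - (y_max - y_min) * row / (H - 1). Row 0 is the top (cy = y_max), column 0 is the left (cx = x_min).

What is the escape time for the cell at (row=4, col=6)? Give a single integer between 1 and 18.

z_0 = 0 + 0i, c = 0.4500 + -0.1600i
Iter 1: z = 0.4500 + -0.1600i, |z|^2 = 0.2281
Iter 2: z = 0.6269 + -0.3040i, |z|^2 = 0.4854
Iter 3: z = 0.7506 + -0.5412i, |z|^2 = 0.8562
Iter 4: z = 0.7205 + -0.9724i, |z|^2 = 1.4647
Iter 5: z = 0.0237 + -1.5612i, |z|^2 = 2.4381
Iter 6: z = -1.9869 + -0.2339i, |z|^2 = 4.0026
Escaped at iteration 6

Answer: 6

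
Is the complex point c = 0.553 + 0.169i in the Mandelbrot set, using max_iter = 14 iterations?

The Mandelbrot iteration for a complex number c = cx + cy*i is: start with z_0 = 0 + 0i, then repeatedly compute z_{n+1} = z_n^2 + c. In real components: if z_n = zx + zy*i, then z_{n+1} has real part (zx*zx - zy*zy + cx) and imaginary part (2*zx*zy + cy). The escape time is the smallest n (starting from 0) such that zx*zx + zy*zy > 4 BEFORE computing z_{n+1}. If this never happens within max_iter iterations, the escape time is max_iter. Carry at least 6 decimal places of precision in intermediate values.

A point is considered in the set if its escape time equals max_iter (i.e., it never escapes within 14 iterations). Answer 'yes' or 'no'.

z_0 = 0 + 0i, c = 0.5530 + 0.1690i
Iter 1: z = 0.5530 + 0.1690i, |z|^2 = 0.3344
Iter 2: z = 0.8302 + 0.3559i, |z|^2 = 0.8160
Iter 3: z = 1.1156 + 0.7600i, |z|^2 = 1.8222
Iter 4: z = 1.2201 + 1.8648i, |z|^2 = 4.9658
Escaped at iteration 4

Answer: no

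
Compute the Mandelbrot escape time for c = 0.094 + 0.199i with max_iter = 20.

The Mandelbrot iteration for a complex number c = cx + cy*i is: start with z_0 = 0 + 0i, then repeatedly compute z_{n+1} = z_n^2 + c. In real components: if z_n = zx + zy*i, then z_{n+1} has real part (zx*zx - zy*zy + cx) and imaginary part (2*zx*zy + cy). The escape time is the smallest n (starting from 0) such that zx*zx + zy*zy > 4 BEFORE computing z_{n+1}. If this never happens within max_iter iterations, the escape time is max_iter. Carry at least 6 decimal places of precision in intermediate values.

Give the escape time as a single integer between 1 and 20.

Answer: 20

Derivation:
z_0 = 0 + 0i, c = 0.0940 + 0.1990i
Iter 1: z = 0.0940 + 0.1990i, |z|^2 = 0.0484
Iter 2: z = 0.0632 + 0.2364i, |z|^2 = 0.0599
Iter 3: z = 0.0421 + 0.2289i, |z|^2 = 0.0542
Iter 4: z = 0.0434 + 0.2183i, |z|^2 = 0.0495
Iter 5: z = 0.0482 + 0.2179i, |z|^2 = 0.0498
Iter 6: z = 0.0488 + 0.2200i, |z|^2 = 0.0508
Iter 7: z = 0.0480 + 0.2205i, |z|^2 = 0.0509
Iter 8: z = 0.0477 + 0.2202i, |z|^2 = 0.0507
Iter 9: z = 0.0478 + 0.2200i, |z|^2 = 0.0507
Iter 10: z = 0.0479 + 0.2200i, |z|^2 = 0.0507
Iter 11: z = 0.0479 + 0.2201i, |z|^2 = 0.0507
Iter 12: z = 0.0479 + 0.2201i, |z|^2 = 0.0507
Iter 13: z = 0.0479 + 0.2201i, |z|^2 = 0.0507
Iter 14: z = 0.0479 + 0.2201i, |z|^2 = 0.0507
Iter 15: z = 0.0479 + 0.2201i, |z|^2 = 0.0507
Iter 16: z = 0.0479 + 0.2201i, |z|^2 = 0.0507
Iter 17: z = 0.0479 + 0.2201i, |z|^2 = 0.0507
Iter 18: z = 0.0479 + 0.2201i, |z|^2 = 0.0507
Iter 19: z = 0.0479 + 0.2201i, |z|^2 = 0.0507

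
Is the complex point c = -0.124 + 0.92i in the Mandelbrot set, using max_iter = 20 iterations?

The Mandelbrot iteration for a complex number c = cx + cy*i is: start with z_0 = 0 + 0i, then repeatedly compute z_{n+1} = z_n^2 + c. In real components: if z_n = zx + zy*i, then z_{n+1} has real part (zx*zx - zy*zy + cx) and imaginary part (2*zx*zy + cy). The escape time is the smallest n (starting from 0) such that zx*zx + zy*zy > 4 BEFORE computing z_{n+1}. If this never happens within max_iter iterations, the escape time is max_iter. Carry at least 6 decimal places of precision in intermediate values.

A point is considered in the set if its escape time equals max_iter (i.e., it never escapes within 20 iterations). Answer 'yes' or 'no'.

z_0 = 0 + 0i, c = -0.1240 + 0.9200i
Iter 1: z = -0.1240 + 0.9200i, |z|^2 = 0.8618
Iter 2: z = -0.9550 + 0.6918i, |z|^2 = 1.3907
Iter 3: z = 0.3094 + -0.4014i, |z|^2 = 0.2569
Iter 4: z = -0.1894 + 0.6716i, |z|^2 = 0.4869
Iter 5: z = -0.5391 + 0.6656i, |z|^2 = 0.7337
Iter 6: z = -0.2764 + 0.2023i, |z|^2 = 0.1173
Iter 7: z = -0.0886 + 0.8082i, |z|^2 = 0.6610
Iter 8: z = -0.7693 + 0.7769i, |z|^2 = 1.1953
Iter 9: z = -0.1357 + -0.2752i, |z|^2 = 0.0942
Iter 10: z = -0.1813 + 0.9947i, |z|^2 = 1.0223
Iter 11: z = -1.0806 + 0.5592i, |z|^2 = 1.4803
Iter 12: z = 0.7309 + -0.2886i, |z|^2 = 0.6174
Iter 13: z = 0.3269 + 0.4982i, |z|^2 = 0.3551
Iter 14: z = -0.2653 + 1.2457i, |z|^2 = 1.6222
Iter 15: z = -1.6054 + 0.2589i, |z|^2 = 2.6444
Iter 16: z = 2.3863 + 0.0887i, |z|^2 = 5.7023
Escaped at iteration 16

Answer: no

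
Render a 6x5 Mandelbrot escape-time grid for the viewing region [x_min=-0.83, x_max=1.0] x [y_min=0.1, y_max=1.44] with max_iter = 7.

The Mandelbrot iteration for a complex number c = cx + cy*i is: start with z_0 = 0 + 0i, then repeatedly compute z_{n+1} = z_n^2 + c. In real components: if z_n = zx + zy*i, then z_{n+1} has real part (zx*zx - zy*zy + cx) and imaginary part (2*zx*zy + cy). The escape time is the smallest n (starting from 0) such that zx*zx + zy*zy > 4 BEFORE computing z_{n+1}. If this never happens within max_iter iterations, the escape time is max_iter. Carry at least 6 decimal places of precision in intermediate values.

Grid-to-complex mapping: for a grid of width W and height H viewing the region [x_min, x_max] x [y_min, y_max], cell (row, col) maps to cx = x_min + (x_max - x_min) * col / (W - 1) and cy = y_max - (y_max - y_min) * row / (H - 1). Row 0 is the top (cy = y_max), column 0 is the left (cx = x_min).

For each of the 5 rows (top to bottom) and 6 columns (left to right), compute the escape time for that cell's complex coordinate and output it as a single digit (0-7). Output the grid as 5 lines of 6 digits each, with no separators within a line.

(row=0, col=0): c = -0.8300 + 1.4400i → escape time 2
(row=0, col=1): c = -0.4640 + 1.4400i → escape time 2
(row=0, col=2): c = -0.0980 + 1.4400i → escape time 2
(row=0, col=3): c = 0.2680 + 1.4400i → escape time 2
(row=0, col=4): c = 0.6340 + 1.4400i → escape time 2
(row=0, col=5): c = 1.0000 + 1.4400i → escape time 2
(row=1, col=0): c = -0.8300 + 1.1050i → escape time 3
(row=1, col=1): c = -0.4640 + 1.1050i → escape time 4
(row=1, col=2): c = -0.0980 + 1.1050i → escape time 5
(row=1, col=3): c = 0.2680 + 1.1050i → escape time 3
(row=1, col=4): c = 0.6340 + 1.1050i → escape time 2
(row=1, col=5): c = 1.0000 + 1.1050i → escape time 2
(row=2, col=0): c = -0.8300 + 0.7700i → escape time 4
(row=2, col=1): c = -0.4640 + 0.7700i → escape time 6
(row=2, col=2): c = -0.0980 + 0.7700i → escape time 7
(row=2, col=3): c = 0.2680 + 0.7700i → escape time 5
(row=2, col=4): c = 0.6340 + 0.7700i → escape time 3
(row=2, col=5): c = 1.0000 + 0.7700i → escape time 2
(row=3, col=0): c = -0.8300 + 0.4350i → escape time 7
(row=3, col=1): c = -0.4640 + 0.4350i → escape time 7
(row=3, col=2): c = -0.0980 + 0.4350i → escape time 7
(row=3, col=3): c = 0.2680 + 0.4350i → escape time 7
(row=3, col=4): c = 0.6340 + 0.4350i → escape time 3
(row=3, col=5): c = 1.0000 + 0.4350i → escape time 2
(row=4, col=0): c = -0.8300 + 0.1000i → escape time 7
(row=4, col=1): c = -0.4640 + 0.1000i → escape time 7
(row=4, col=2): c = -0.0980 + 0.1000i → escape time 7
(row=4, col=3): c = 0.2680 + 0.1000i → escape time 7
(row=4, col=4): c = 0.6340 + 0.1000i → escape time 4
(row=4, col=5): c = 1.0000 + 0.1000i → escape time 2

Answer: 222222
345322
467532
777732
777742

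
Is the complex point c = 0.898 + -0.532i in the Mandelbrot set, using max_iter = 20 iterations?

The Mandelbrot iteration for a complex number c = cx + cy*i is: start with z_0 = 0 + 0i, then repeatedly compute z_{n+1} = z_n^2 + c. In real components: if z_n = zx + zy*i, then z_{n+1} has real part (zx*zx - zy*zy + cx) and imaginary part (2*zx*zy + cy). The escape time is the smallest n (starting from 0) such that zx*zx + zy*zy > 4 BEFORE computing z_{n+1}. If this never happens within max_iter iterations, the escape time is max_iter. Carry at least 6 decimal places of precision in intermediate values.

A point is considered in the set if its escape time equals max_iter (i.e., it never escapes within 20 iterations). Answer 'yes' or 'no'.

z_0 = 0 + 0i, c = 0.8980 + -0.5320i
Iter 1: z = 0.8980 + -0.5320i, |z|^2 = 1.0894
Iter 2: z = 1.4214 + -1.4875i, |z|^2 = 4.2329
Escaped at iteration 2

Answer: no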